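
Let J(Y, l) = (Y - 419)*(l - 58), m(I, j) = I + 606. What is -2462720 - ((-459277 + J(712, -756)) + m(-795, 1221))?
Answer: -1764752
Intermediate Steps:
m(I, j) = 606 + I
J(Y, l) = (-419 + Y)*(-58 + l)
-2462720 - ((-459277 + J(712, -756)) + m(-795, 1221)) = -2462720 - ((-459277 + (24302 - 419*(-756) - 58*712 + 712*(-756))) + (606 - 795)) = -2462720 - ((-459277 + (24302 + 316764 - 41296 - 538272)) - 189) = -2462720 - ((-459277 - 238502) - 189) = -2462720 - (-697779 - 189) = -2462720 - 1*(-697968) = -2462720 + 697968 = -1764752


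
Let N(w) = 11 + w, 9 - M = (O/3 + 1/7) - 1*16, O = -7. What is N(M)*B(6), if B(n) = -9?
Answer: -2406/7 ≈ -343.71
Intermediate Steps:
M = 571/21 (M = 9 - ((-7/3 + 1/7) - 1*16) = 9 - ((-7*⅓ + 1*(⅐)) - 16) = 9 - ((-7/3 + ⅐) - 16) = 9 - (-46/21 - 16) = 9 - 1*(-382/21) = 9 + 382/21 = 571/21 ≈ 27.190)
N(M)*B(6) = (11 + 571/21)*(-9) = (802/21)*(-9) = -2406/7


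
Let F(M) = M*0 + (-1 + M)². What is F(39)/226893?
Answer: 1444/226893 ≈ 0.0063642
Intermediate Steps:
F(M) = (-1 + M)² (F(M) = 0 + (-1 + M)² = (-1 + M)²)
F(39)/226893 = (-1 + 39)²/226893 = 38²*(1/226893) = 1444*(1/226893) = 1444/226893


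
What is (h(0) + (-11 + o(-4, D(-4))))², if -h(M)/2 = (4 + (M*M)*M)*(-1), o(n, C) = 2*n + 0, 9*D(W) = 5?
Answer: 121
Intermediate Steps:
D(W) = 5/9 (D(W) = (⅑)*5 = 5/9)
o(n, C) = 2*n
h(M) = 8 + 2*M³ (h(M) = -2*(4 + (M*M)*M)*(-1) = -2*(4 + M²*M)*(-1) = -2*(4 + M³)*(-1) = -2*(-4 - M³) = 8 + 2*M³)
(h(0) + (-11 + o(-4, D(-4))))² = ((8 + 2*0³) + (-11 + 2*(-4)))² = ((8 + 2*0) + (-11 - 8))² = ((8 + 0) - 19)² = (8 - 19)² = (-11)² = 121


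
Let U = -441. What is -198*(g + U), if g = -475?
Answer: 181368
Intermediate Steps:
-198*(g + U) = -198*(-475 - 441) = -198*(-916) = 181368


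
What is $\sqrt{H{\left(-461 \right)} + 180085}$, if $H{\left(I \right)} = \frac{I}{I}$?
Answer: $\sqrt{180086} \approx 424.37$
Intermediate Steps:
$H{\left(I \right)} = 1$
$\sqrt{H{\left(-461 \right)} + 180085} = \sqrt{1 + 180085} = \sqrt{180086}$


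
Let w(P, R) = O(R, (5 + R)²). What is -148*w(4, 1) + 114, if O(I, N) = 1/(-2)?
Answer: 188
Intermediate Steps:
O(I, N) = -½
w(P, R) = -½
-148*w(4, 1) + 114 = -148*(-½) + 114 = 74 + 114 = 188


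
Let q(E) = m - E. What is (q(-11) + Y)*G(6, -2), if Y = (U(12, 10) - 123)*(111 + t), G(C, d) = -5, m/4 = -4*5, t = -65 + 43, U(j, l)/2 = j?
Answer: 44400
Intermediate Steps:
U(j, l) = 2*j
t = -22
m = -80 (m = 4*(-4*5) = 4*(-20) = -80)
q(E) = -80 - E
Y = -8811 (Y = (2*12 - 123)*(111 - 22) = (24 - 123)*89 = -99*89 = -8811)
(q(-11) + Y)*G(6, -2) = ((-80 - 1*(-11)) - 8811)*(-5) = ((-80 + 11) - 8811)*(-5) = (-69 - 8811)*(-5) = -8880*(-5) = 44400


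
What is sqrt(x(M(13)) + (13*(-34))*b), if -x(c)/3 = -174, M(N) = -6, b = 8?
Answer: I*sqrt(3014) ≈ 54.9*I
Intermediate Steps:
x(c) = 522 (x(c) = -3*(-174) = 522)
sqrt(x(M(13)) + (13*(-34))*b) = sqrt(522 + (13*(-34))*8) = sqrt(522 - 442*8) = sqrt(522 - 3536) = sqrt(-3014) = I*sqrt(3014)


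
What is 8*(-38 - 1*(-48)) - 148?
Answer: -68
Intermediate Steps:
8*(-38 - 1*(-48)) - 148 = 8*(-38 + 48) - 148 = 8*10 - 148 = 80 - 148 = -68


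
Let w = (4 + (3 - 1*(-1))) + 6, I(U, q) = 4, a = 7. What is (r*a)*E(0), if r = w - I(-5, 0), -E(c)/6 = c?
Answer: 0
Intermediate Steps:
E(c) = -6*c
w = 14 (w = (4 + (3 + 1)) + 6 = (4 + 4) + 6 = 8 + 6 = 14)
r = 10 (r = 14 - 1*4 = 14 - 4 = 10)
(r*a)*E(0) = (10*7)*(-6*0) = 70*0 = 0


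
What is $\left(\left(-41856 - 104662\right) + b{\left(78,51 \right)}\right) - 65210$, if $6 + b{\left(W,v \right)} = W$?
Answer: $-211656$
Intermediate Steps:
$b{\left(W,v \right)} = -6 + W$
$\left(\left(-41856 - 104662\right) + b{\left(78,51 \right)}\right) - 65210 = \left(\left(-41856 - 104662\right) + \left(-6 + 78\right)\right) - 65210 = \left(\left(-41856 - 104662\right) + 72\right) - 65210 = \left(-146518 + 72\right) - 65210 = -146446 - 65210 = -211656$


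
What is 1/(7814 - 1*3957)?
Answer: 1/3857 ≈ 0.00025927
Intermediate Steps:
1/(7814 - 1*3957) = 1/(7814 - 3957) = 1/3857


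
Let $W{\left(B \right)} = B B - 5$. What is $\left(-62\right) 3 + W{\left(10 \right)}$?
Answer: $-91$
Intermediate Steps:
$W{\left(B \right)} = -5 + B^{2}$ ($W{\left(B \right)} = B^{2} - 5 = -5 + B^{2}$)
$\left(-62\right) 3 + W{\left(10 \right)} = \left(-62\right) 3 - \left(5 - 10^{2}\right) = -186 + \left(-5 + 100\right) = -186 + 95 = -91$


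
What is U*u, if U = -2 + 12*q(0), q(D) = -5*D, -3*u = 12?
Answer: 8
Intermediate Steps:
u = -4 (u = -⅓*12 = -4)
U = -2 (U = -2 + 12*(-5*0) = -2 + 12*0 = -2 + 0 = -2)
U*u = -2*(-4) = 8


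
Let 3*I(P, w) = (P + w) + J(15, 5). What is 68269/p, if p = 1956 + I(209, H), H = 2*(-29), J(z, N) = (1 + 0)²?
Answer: 204807/6020 ≈ 34.021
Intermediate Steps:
J(z, N) = 1 (J(z, N) = 1² = 1)
H = -58
I(P, w) = ⅓ + P/3 + w/3 (I(P, w) = ((P + w) + 1)/3 = (1 + P + w)/3 = ⅓ + P/3 + w/3)
p = 6020/3 (p = 1956 + (⅓ + (⅓)*209 + (⅓)*(-58)) = 1956 + (⅓ + 209/3 - 58/3) = 1956 + 152/3 = 6020/3 ≈ 2006.7)
68269/p = 68269/(6020/3) = 68269*(3/6020) = 204807/6020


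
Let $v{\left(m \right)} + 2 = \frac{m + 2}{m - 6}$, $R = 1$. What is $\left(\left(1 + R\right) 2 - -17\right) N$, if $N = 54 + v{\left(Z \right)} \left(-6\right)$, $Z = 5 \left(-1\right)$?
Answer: $\frac{14868}{11} \approx 1351.6$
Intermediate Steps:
$Z = -5$
$v{\left(m \right)} = -2 + \frac{2 + m}{-6 + m}$ ($v{\left(m \right)} = -2 + \frac{m + 2}{m - 6} = -2 + \frac{2 + m}{-6 + m}$)
$N = \frac{708}{11}$ ($N = 54 + \frac{14 - -5}{-6 - 5} \left(-6\right) = 54 + \frac{14 + 5}{-11} \left(-6\right) = 54 + \left(- \frac{1}{11}\right) 19 \left(-6\right) = 54 - - \frac{114}{11} = 54 + \frac{114}{11} = \frac{708}{11} \approx 64.364$)
$\left(\left(1 + R\right) 2 - -17\right) N = \left(\left(1 + 1\right) 2 - -17\right) \frac{708}{11} = \left(2 \cdot 2 + 17\right) \frac{708}{11} = \left(4 + 17\right) \frac{708}{11} = 21 \cdot \frac{708}{11} = \frac{14868}{11}$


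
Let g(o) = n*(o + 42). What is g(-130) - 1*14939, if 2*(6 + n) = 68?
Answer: -17403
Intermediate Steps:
n = 28 (n = -6 + (½)*68 = -6 + 34 = 28)
g(o) = 1176 + 28*o (g(o) = 28*(o + 42) = 28*(42 + o) = 1176 + 28*o)
g(-130) - 1*14939 = (1176 + 28*(-130)) - 1*14939 = (1176 - 3640) - 14939 = -2464 - 14939 = -17403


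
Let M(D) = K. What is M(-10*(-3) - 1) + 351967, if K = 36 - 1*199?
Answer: 351804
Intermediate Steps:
K = -163 (K = 36 - 199 = -163)
M(D) = -163
M(-10*(-3) - 1) + 351967 = -163 + 351967 = 351804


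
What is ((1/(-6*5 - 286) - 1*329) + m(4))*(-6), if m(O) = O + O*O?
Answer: 292935/158 ≈ 1854.0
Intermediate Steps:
m(O) = O + O**2
((1/(-6*5 - 286) - 1*329) + m(4))*(-6) = ((1/(-6*5 - 286) - 1*329) + 4*(1 + 4))*(-6) = ((1/(-30 - 286) - 329) + 4*5)*(-6) = ((1/(-316) - 329) + 20)*(-6) = ((-1/316 - 329) + 20)*(-6) = (-103965/316 + 20)*(-6) = -97645/316*(-6) = 292935/158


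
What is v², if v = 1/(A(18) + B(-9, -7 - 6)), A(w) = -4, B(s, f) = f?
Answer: 1/289 ≈ 0.0034602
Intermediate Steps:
v = -1/17 (v = 1/(-4 + (-7 - 6)) = 1/(-4 - 13) = 1/(-17) = -1/17 ≈ -0.058824)
v² = (-1/17)² = 1/289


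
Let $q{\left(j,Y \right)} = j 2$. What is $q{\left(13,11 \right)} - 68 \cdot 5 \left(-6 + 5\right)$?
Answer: $366$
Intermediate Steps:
$q{\left(j,Y \right)} = 2 j$
$q{\left(13,11 \right)} - 68 \cdot 5 \left(-6 + 5\right) = 2 \cdot 13 - 68 \cdot 5 \left(-6 + 5\right) = 26 - 68 \cdot 5 \left(-1\right) = 26 - -340 = 26 + 340 = 366$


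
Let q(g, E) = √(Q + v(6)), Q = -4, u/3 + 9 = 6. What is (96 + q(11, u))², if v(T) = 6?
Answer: (96 + √2)² ≈ 9489.5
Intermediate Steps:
u = -9 (u = -27 + 3*6 = -27 + 18 = -9)
q(g, E) = √2 (q(g, E) = √(-4 + 6) = √2)
(96 + q(11, u))² = (96 + √2)²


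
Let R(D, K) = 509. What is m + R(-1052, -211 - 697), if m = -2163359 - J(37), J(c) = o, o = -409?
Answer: -2162441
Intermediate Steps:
J(c) = -409
m = -2162950 (m = -2163359 - 1*(-409) = -2163359 + 409 = -2162950)
m + R(-1052, -211 - 697) = -2162950 + 509 = -2162441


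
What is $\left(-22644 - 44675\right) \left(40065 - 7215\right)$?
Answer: $-2211429150$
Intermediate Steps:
$\left(-22644 - 44675\right) \left(40065 - 7215\right) = \left(-67319\right) 32850 = -2211429150$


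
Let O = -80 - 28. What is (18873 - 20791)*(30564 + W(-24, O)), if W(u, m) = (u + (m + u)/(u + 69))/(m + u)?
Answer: -29017960958/495 ≈ -5.8622e+7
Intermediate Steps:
O = -108
W(u, m) = (u + (m + u)/(69 + u))/(m + u)
(18873 - 20791)*(30564 + W(-24, O)) = (18873 - 20791)*(30564 + (-108 + (-24)² + 70*(-24))/((-24)² + 69*(-108) + 69*(-24) - 108*(-24))) = -1918*(30564 + (-108 + 576 - 1680)/(576 - 7452 - 1656 + 2592)) = -1918*(30564 - 1212/(-5940)) = -1918*(30564 - 1/5940*(-1212)) = -1918*(30564 + 101/495) = -1918*15129281/495 = -29017960958/495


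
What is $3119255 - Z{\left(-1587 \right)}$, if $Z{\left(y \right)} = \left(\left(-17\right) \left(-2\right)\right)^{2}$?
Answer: $3118099$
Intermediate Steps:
$Z{\left(y \right)} = 1156$ ($Z{\left(y \right)} = 34^{2} = 1156$)
$3119255 - Z{\left(-1587 \right)} = 3119255 - 1156 = 3118099$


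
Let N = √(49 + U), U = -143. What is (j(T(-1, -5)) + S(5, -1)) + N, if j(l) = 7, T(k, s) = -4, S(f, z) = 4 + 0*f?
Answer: 11 + I*√94 ≈ 11.0 + 9.6954*I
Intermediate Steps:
S(f, z) = 4 (S(f, z) = 4 + 0 = 4)
N = I*√94 (N = √(49 - 143) = √(-94) = I*√94 ≈ 9.6954*I)
(j(T(-1, -5)) + S(5, -1)) + N = (7 + 4) + I*√94 = 11 + I*√94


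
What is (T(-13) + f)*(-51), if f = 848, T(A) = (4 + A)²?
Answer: -47379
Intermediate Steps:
(T(-13) + f)*(-51) = ((4 - 13)² + 848)*(-51) = ((-9)² + 848)*(-51) = (81 + 848)*(-51) = 929*(-51) = -47379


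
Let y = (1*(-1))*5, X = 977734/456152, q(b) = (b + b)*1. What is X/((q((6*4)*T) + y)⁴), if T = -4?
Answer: 488867/343514040192556 ≈ 1.4231e-9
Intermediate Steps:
q(b) = 2*b (q(b) = (2*b)*1 = 2*b)
X = 488867/228076 (X = 977734*(1/456152) = 488867/228076 ≈ 2.1434)
y = -5 (y = -1*5 = -5)
X/((q((6*4)*T) + y)⁴) = 488867/(228076*((2*((6*4)*(-4)) - 5)⁴)) = 488867/(228076*((2*(24*(-4)) - 5)⁴)) = 488867/(228076*((2*(-96) - 5)⁴)) = 488867/(228076*((-192 - 5)⁴)) = 488867/(228076*((-197)⁴)) = (488867/228076)/1506138481 = (488867/228076)*(1/1506138481) = 488867/343514040192556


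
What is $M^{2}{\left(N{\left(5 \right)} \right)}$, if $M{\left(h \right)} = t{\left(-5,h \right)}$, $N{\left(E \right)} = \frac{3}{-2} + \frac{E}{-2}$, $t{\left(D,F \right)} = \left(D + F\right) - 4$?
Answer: $169$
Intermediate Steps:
$t{\left(D,F \right)} = -4 + D + F$
$N{\left(E \right)} = - \frac{3}{2} - \frac{E}{2}$ ($N{\left(E \right)} = 3 \left(- \frac{1}{2}\right) + E \left(- \frac{1}{2}\right) = - \frac{3}{2} - \frac{E}{2}$)
$M{\left(h \right)} = -9 + h$ ($M{\left(h \right)} = -4 - 5 + h = -9 + h$)
$M^{2}{\left(N{\left(5 \right)} \right)} = \left(-9 - 4\right)^{2} = \left(-13\right)^{2} = 169$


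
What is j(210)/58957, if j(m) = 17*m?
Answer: 3570/58957 ≈ 0.060553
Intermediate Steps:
j(210)/58957 = (17*210)/58957 = 3570*(1/58957) = 3570/58957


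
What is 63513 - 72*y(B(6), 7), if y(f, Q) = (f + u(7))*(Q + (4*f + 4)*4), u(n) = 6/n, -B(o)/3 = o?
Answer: -1845009/7 ≈ -2.6357e+5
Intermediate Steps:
B(o) = -3*o
y(f, Q) = (6/7 + f)*(16 + Q + 16*f) (y(f, Q) = (f + 6/7)*(Q + (4*f + 4)*4) = (f + 6*(⅐))*(Q + (4 + 4*f)*4) = (f + 6/7)*(Q + (16 + 16*f)) = (6/7 + f)*(16 + Q + 16*f))
63513 - 72*y(B(6), 7) = 63513 - 72*(96/7 + 16*(-3*6)² + (6/7)*7 + 208*(-3*6)/7 + 7*(-3*6)) = 63513 - 72*(96/7 + 16*(-18)² + 6 + (208/7)*(-18) + 7*(-18)) = 63513 - 72*(96/7 + 16*324 + 6 - 3744/7 - 126) = 63513 - 72*(96/7 + 5184 + 6 - 3744/7 - 126) = 63513 - 72*31800/7 = 63513 - 2289600/7 = -1845009/7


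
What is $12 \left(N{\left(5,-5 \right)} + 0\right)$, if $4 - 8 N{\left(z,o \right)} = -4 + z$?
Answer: $\frac{9}{2} \approx 4.5$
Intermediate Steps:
$N{\left(z,o \right)} = 1 - \frac{z}{8}$ ($N{\left(z,o \right)} = \frac{1}{2} - \frac{-4 + z}{8} = \frac{1}{2} - \left(- \frac{1}{2} + \frac{z}{8}\right) = 1 - \frac{z}{8}$)
$12 \left(N{\left(5,-5 \right)} + 0\right) = 12 \left(\left(1 - \frac{5}{8}\right) + 0\right) = 12 \left(\frac{3}{8} + 0\right) = 12 \cdot \frac{3}{8} = \frac{9}{2}$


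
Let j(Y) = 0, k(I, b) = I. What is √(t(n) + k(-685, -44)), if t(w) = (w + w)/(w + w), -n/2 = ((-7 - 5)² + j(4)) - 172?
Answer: 6*I*√19 ≈ 26.153*I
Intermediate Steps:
n = 56 (n = -2*(((-7 - 5)² + 0) - 172) = -2*(((-12)² + 0) - 172) = -2*((144 + 0) - 172) = -2*(144 - 172) = -2*(-28) = 56)
t(w) = 1 (t(w) = (2*w)/((2*w)) = (2*w)*(1/(2*w)) = 1)
√(t(n) + k(-685, -44)) = √(1 - 685) = √(-684) = 6*I*√19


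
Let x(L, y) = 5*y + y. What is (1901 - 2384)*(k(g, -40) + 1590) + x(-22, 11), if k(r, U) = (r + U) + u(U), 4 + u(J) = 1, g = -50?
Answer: -722985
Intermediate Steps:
u(J) = -3 (u(J) = -4 + 1 = -3)
k(r, U) = -3 + U + r (k(r, U) = (r + U) - 3 = (U + r) - 3 = -3 + U + r)
x(L, y) = 6*y
(1901 - 2384)*(k(g, -40) + 1590) + x(-22, 11) = (1901 - 2384)*((-3 - 40 - 50) + 1590) + 6*11 = -483*(-93 + 1590) + 66 = -483*1497 + 66 = -723051 + 66 = -722985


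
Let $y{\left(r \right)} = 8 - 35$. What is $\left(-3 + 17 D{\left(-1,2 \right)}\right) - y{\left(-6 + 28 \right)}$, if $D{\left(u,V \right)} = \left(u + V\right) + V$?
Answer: $75$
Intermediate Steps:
$D{\left(u,V \right)} = u + 2 V$ ($D{\left(u,V \right)} = \left(V + u\right) + V = u + 2 V$)
$y{\left(r \right)} = -27$ ($y{\left(r \right)} = 8 - 35 = -27$)
$\left(-3 + 17 D{\left(-1,2 \right)}\right) - y{\left(-6 + 28 \right)} = \left(-3 + 17 \left(-1 + 2 \cdot 2\right)\right) - -27 = \left(-3 + 17 \left(-1 + 4\right)\right) + 27 = \left(-3 + 17 \cdot 3\right) + 27 = \left(-3 + 51\right) + 27 = 48 + 27 = 75$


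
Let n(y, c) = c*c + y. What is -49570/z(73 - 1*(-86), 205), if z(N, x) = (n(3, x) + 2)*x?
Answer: -4957/861615 ≈ -0.0057532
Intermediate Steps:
n(y, c) = y + c² (n(y, c) = c² + y = y + c²)
z(N, x) = x*(5 + x²) (z(N, x) = ((3 + x²) + 2)*x = (5 + x²)*x = x*(5 + x²))
-49570/z(73 - 1*(-86), 205) = -49570*1/(205*(5 + 205²)) = -49570*1/(205*(5 + 42025)) = -49570/(205*42030) = -49570/8616150 = -49570*1/8616150 = -4957/861615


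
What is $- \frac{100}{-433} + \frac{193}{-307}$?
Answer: $- \frac{52869}{132931} \approx -0.39772$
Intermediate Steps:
$- \frac{100}{-433} + \frac{193}{-307} = \left(-100\right) \left(- \frac{1}{433}\right) + 193 \left(- \frac{1}{307}\right) = \frac{100}{433} - \frac{193}{307} = - \frac{52869}{132931}$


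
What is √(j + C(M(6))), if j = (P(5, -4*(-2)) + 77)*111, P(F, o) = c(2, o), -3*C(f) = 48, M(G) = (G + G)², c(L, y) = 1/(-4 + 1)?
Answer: √8494 ≈ 92.163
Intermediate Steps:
c(L, y) = -⅓ (c(L, y) = 1/(-3) = -⅓)
M(G) = 4*G² (M(G) = (2*G)² = 4*G²)
C(f) = -16 (C(f) = -⅓*48 = -16)
P(F, o) = -⅓
j = 8510 (j = (-⅓ + 77)*111 = (230/3)*111 = 8510)
√(j + C(M(6))) = √(8510 - 16) = √8494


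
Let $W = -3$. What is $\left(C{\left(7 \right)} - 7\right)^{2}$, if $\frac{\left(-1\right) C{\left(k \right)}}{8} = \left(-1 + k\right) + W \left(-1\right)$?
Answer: $6241$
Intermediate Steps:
$C{\left(k \right)} = -16 - 8 k$ ($C{\left(k \right)} = - 8 \left(\left(-1 + k\right) - -3\right) = - 8 \left(\left(-1 + k\right) + 3\right) = - 8 \left(2 + k\right) = -16 - 8 k$)
$\left(C{\left(7 \right)} - 7\right)^{2} = \left(\left(-16 - 56\right) - 7\right)^{2} = \left(-72 - 7\right)^{2} = \left(-79\right)^{2} = 6241$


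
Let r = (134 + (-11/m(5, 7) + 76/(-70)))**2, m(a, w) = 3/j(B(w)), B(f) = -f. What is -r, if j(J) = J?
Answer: -277255801/11025 ≈ -25148.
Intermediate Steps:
m(a, w) = -3/w (m(a, w) = 3/((-w)) = 3*(-1/w) = -3/w)
r = 277255801/11025 (r = (134 + (-11/((-3/7)) + 76/(-70)))**2 = (134 + (-11/((-3*1/7)) + 76*(-1/70)))**2 = (134 + (-11/(-3/7) - 38/35))**2 = (134 + (-11*(-7/3) - 38/35))**2 = (134 + (77/3 - 38/35))**2 = (134 + 2581/105)**2 = (16651/105)**2 = 277255801/11025 ≈ 25148.)
-r = -1*277255801/11025 = -277255801/11025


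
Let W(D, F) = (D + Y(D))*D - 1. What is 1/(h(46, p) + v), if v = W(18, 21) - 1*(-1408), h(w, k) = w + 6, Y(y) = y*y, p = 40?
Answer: 1/7615 ≈ 0.00013132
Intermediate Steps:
Y(y) = y**2
W(D, F) = -1 + D*(D + D**2) (W(D, F) = (D + D**2)*D - 1 = D*(D + D**2) - 1 = -1 + D*(D + D**2))
h(w, k) = 6 + w
v = 7563 (v = (-1 + 18**2 + 18**3) - 1*(-1408) = (-1 + 324 + 5832) + 1408 = 6155 + 1408 = 7563)
1/(h(46, p) + v) = 1/((6 + 46) + 7563) = 1/(52 + 7563) = 1/7615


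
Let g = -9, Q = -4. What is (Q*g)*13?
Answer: 468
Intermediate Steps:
(Q*g)*13 = -4*(-9)*13 = 36*13 = 468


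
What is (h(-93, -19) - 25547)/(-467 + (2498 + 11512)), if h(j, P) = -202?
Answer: -25749/13543 ≈ -1.9013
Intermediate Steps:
(h(-93, -19) - 25547)/(-467 + (2498 + 11512)) = (-202 - 25547)/(-467 + (2498 + 11512)) = -25749/(-467 + 14010) = -25749/13543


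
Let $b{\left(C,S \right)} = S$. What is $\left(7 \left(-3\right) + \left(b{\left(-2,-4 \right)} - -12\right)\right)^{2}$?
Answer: $169$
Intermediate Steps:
$\left(7 \left(-3\right) + \left(b{\left(-2,-4 \right)} - -12\right)\right)^{2} = \left(7 \left(-3\right) - -8\right)^{2} = \left(-21 + \left(-4 + 12\right)\right)^{2} = \left(-21 + 8\right)^{2} = \left(-13\right)^{2} = 169$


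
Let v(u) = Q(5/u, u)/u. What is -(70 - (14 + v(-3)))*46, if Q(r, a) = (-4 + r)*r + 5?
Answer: -75532/27 ≈ -2797.5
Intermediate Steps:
Q(r, a) = 5 + r*(-4 + r) (Q(r, a) = r*(-4 + r) + 5 = 5 + r*(-4 + r))
v(u) = (5 - 20/u + 25/u**2)/u (v(u) = (5 + (5/u)**2 - 20/u)/u = (5 + 25/u**2 - 20/u)/u = (5 - 20/u + 25/u**2)/u)
-(70 - (14 + v(-3)))*46 = -(70 - (14 + 5*(5 + (-3)**2 - 4*(-3))/(-3)**3))*46 = -(70 - (14 + 5*(-1/27)*(5 + 9 + 12)))*46 = -(70 - (14 + 5*(-1/27)*26))*46 = -(70 - (14 - 130/27))*46 = -(70 - 1*248/27)*46 = -(70 - 248/27)*46 = -1*1642/27*46 = -1642/27*46 = -75532/27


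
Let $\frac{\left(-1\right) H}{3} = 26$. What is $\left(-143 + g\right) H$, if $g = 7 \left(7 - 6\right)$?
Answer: $10608$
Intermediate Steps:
$H = -78$ ($H = \left(-3\right) 26 = -78$)
$g = 7$ ($g = 7 \cdot 1 = 7$)
$\left(-143 + g\right) H = \left(-143 + 7\right) \left(-78\right) = \left(-136\right) \left(-78\right) = 10608$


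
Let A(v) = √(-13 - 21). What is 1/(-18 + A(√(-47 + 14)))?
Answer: -9/179 - I*√34/358 ≈ -0.050279 - 0.016288*I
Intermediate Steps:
A(v) = I*√34 (A(v) = √(-34) = I*√34)
1/(-18 + A(√(-47 + 14))) = 1/(-18 + I*√34)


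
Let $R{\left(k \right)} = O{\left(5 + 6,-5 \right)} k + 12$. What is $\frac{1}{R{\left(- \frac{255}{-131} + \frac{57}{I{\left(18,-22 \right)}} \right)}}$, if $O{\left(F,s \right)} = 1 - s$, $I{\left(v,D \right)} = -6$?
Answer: $- \frac{131}{4365} \approx -0.030011$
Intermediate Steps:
$R{\left(k \right)} = 12 + 6 k$ ($R{\left(k \right)} = \left(1 - -5\right) k + 12 = \left(1 + 5\right) k + 12 = 6 k + 12 = 12 + 6 k$)
$\frac{1}{R{\left(- \frac{255}{-131} + \frac{57}{I{\left(18,-22 \right)}} \right)}} = \frac{1}{12 + 6 \left(- \frac{255}{-131} + \frac{57}{-6}\right)} = \frac{1}{12 + 6 \left(\left(-255\right) \left(- \frac{1}{131}\right) + 57 \left(- \frac{1}{6}\right)\right)} = \frac{1}{12 + 6 \left(\frac{255}{131} - \frac{19}{2}\right)} = \frac{1}{12 + 6 \left(- \frac{1979}{262}\right)} = \frac{1}{12 - \frac{5937}{131}} = \frac{1}{- \frac{4365}{131}} = - \frac{131}{4365}$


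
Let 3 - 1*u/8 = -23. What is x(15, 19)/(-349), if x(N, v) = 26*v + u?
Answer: -702/349 ≈ -2.0115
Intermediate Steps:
u = 208 (u = 24 - 8*(-23) = 24 + 184 = 208)
x(N, v) = 208 + 26*v (x(N, v) = 26*v + 208 = 208 + 26*v)
x(15, 19)/(-349) = (208 + 26*19)/(-349) = (208 + 494)*(-1/349) = 702*(-1/349) = -702/349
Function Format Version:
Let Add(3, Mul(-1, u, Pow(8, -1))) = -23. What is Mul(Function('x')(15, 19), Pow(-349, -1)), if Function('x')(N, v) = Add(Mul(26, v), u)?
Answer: Rational(-702, 349) ≈ -2.0115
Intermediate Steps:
u = 208 (u = Add(24, Mul(-8, -23)) = Add(24, 184) = 208)
Function('x')(N, v) = Add(208, Mul(26, v)) (Function('x')(N, v) = Add(Mul(26, v), 208) = Add(208, Mul(26, v)))
Mul(Function('x')(15, 19), Pow(-349, -1)) = Mul(Add(208, Mul(26, 19)), Pow(-349, -1)) = Mul(Add(208, 494), Rational(-1, 349)) = Mul(702, Rational(-1, 349)) = Rational(-702, 349)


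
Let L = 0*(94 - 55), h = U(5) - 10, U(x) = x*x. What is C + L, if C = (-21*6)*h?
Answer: -1890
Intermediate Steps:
U(x) = x²
h = 15 (h = 5² - 10 = 25 - 10 = 15)
L = 0 (L = 0*39 = 0)
C = -1890 (C = -21*6*15 = -126*15 = -1890)
C + L = -1890 + 0 = -1890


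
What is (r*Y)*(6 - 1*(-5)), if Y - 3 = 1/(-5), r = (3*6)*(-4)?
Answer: -11088/5 ≈ -2217.6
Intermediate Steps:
r = -72 (r = 18*(-4) = -72)
Y = 14/5 (Y = 3 + 1/(-5) = 3 - 1/5 = 14/5 ≈ 2.8000)
(r*Y)*(6 - 1*(-5)) = (-72*14/5)*(6 - 1*(-5)) = -1008*(6 + 5)/5 = -1008/5*11 = -11088/5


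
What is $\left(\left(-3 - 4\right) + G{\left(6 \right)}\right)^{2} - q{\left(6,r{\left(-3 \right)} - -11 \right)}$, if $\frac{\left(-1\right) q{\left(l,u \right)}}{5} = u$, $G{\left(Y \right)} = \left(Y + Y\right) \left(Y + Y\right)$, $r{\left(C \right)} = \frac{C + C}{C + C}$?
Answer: $18829$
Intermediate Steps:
$r{\left(C \right)} = 1$ ($r{\left(C \right)} = \frac{2 C}{2 C} = 2 C \frac{1}{2 C} = 1$)
$G{\left(Y \right)} = 4 Y^{2}$ ($G{\left(Y \right)} = 2 Y 2 Y = 4 Y^{2}$)
$q{\left(l,u \right)} = - 5 u$
$\left(\left(-3 - 4\right) + G{\left(6 \right)}\right)^{2} - q{\left(6,r{\left(-3 \right)} - -11 \right)} = \left(\left(-3 - 4\right) + 4 \cdot 6^{2}\right)^{2} - - 5 \left(1 - -11\right) = \left(\left(-3 - 4\right) + 4 \cdot 36\right)^{2} - - 5 \left(1 + 11\right) = \left(-7 + 144\right)^{2} - \left(-5\right) 12 = 137^{2} - -60 = 18769 + 60 = 18829$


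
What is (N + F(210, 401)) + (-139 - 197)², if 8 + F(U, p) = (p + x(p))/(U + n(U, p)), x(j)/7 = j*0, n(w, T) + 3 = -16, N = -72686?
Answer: 7678983/191 ≈ 40204.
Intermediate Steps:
n(w, T) = -19 (n(w, T) = -3 - 16 = -19)
x(j) = 0 (x(j) = 7*(j*0) = 7*0 = 0)
F(U, p) = -8 + p/(-19 + U) (F(U, p) = -8 + (p + 0)/(U - 19) = -8 + p/(-19 + U))
(N + F(210, 401)) + (-139 - 197)² = (-72686 + (152 + 401 - 8*210)/(-19 + 210)) + (-139 - 197)² = (-72686 + (152 + 401 - 1680)/191) + (-336)² = (-72686 + (1/191)*(-1127)) + 112896 = (-72686 - 1127/191) + 112896 = -13884153/191 + 112896 = 7678983/191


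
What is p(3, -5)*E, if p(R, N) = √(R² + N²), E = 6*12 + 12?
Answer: 84*√34 ≈ 489.80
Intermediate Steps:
E = 84 (E = 72 + 12 = 84)
p(R, N) = √(N² + R²)
p(3, -5)*E = √((-5)² + 3²)*84 = √(25 + 9)*84 = √34*84 = 84*√34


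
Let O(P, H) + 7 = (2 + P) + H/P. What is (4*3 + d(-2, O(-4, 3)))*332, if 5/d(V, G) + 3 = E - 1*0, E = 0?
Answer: 10292/3 ≈ 3430.7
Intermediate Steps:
O(P, H) = -5 + P + H/P (O(P, H) = -7 + ((2 + P) + H/P) = -7 + (2 + P + H/P) = -5 + P + H/P)
d(V, G) = -5/3 (d(V, G) = 5/(-3 + (0 - 1*0)) = 5/(-3 + (0 + 0)) = 5/(-3 + 0) = 5/(-3) = 5*(-1/3) = -5/3)
(4*3 + d(-2, O(-4, 3)))*332 = (4*3 - 5/3)*332 = (12 - 5/3)*332 = (31/3)*332 = 10292/3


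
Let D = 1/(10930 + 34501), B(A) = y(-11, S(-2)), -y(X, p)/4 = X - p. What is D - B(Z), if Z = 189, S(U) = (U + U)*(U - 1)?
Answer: -4179651/45431 ≈ -92.000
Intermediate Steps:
S(U) = 2*U*(-1 + U) (S(U) = (2*U)*(-1 + U) = 2*U*(-1 + U))
y(X, p) = -4*X + 4*p (y(X, p) = -4*(X - p) = -4*X + 4*p)
B(A) = 92 (B(A) = -4*(-11) + 4*(2*(-2)*(-1 - 2)) = 44 + 4*(2*(-2)*(-3)) = 44 + 4*12 = 44 + 48 = 92)
D = 1/45431 ≈ 2.2011e-5
D - B(Z) = 1/45431 - 1*92 = 1/45431 - 92 = -4179651/45431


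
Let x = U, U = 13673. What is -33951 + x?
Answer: -20278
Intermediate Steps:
x = 13673
-33951 + x = -33951 + 13673 = -20278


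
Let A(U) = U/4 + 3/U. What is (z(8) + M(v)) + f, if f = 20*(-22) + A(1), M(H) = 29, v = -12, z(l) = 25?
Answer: -1531/4 ≈ -382.75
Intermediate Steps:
A(U) = 3/U + U/4 (A(U) = U*(¼) + 3/U = U/4 + 3/U = 3/U + U/4)
f = -1747/4 (f = 20*(-22) + (3/1 + (¼)*1) = -440 + (3*1 + ¼) = -440 + (3 + ¼) = -440 + 13/4 = -1747/4 ≈ -436.75)
(z(8) + M(v)) + f = (25 + 29) - 1747/4 = 54 - 1747/4 = -1531/4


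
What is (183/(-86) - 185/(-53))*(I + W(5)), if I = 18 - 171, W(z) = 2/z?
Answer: -4738993/22790 ≈ -207.94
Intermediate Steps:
I = -153
(183/(-86) - 185/(-53))*(I + W(5)) = (183/(-86) - 185/(-53))*(-153 + 2/5) = (183*(-1/86) - 185*(-1/53))*(-153 + 2*(⅕)) = (-183/86 + 185/53)*(-153 + ⅖) = (6211/4558)*(-763/5) = -4738993/22790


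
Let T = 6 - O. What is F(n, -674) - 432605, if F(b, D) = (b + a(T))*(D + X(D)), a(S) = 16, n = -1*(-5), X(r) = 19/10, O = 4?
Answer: -4467191/10 ≈ -4.4672e+5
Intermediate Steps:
X(r) = 19/10 (X(r) = 19*(⅒) = 19/10)
n = 5
T = 2 (T = 6 - 1*4 = 6 - 4 = 2)
F(b, D) = (16 + b)*(19/10 + D) (F(b, D) = (b + 16)*(D + 19/10) = (16 + b)*(19/10 + D))
F(n, -674) - 432605 = (152/5 + 16*(-674) + (19/10)*5 - 674*5) - 432605 = (152/5 - 10784 + 19/2 - 3370) - 432605 = -141141/10 - 432605 = -4467191/10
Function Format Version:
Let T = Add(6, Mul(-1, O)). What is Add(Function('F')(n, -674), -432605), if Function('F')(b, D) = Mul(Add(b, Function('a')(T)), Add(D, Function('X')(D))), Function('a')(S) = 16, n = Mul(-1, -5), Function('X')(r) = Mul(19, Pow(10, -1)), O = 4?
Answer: Rational(-4467191, 10) ≈ -4.4672e+5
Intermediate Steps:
Function('X')(r) = Rational(19, 10) (Function('X')(r) = Mul(19, Rational(1, 10)) = Rational(19, 10))
n = 5
T = 2 (T = Add(6, Mul(-1, 4)) = Add(6, -4) = 2)
Function('F')(b, D) = Mul(Add(16, b), Add(Rational(19, 10), D)) (Function('F')(b, D) = Mul(Add(b, 16), Add(D, Rational(19, 10))) = Mul(Add(16, b), Add(Rational(19, 10), D)))
Add(Function('F')(n, -674), -432605) = Add(Add(Rational(152, 5), Mul(16, -674), Mul(Rational(19, 10), 5), Mul(-674, 5)), -432605) = Add(Add(Rational(152, 5), -10784, Rational(19, 2), -3370), -432605) = Add(Rational(-141141, 10), -432605) = Rational(-4467191, 10)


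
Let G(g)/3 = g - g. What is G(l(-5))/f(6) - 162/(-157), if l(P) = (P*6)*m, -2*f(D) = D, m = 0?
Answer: 162/157 ≈ 1.0318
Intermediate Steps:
f(D) = -D/2
l(P) = 0 (l(P) = (P*6)*0 = (6*P)*0 = 0)
G(g) = 0 (G(g) = 3*(g - g) = 3*0 = 0)
G(l(-5))/f(6) - 162/(-157) = 0/((-1/2*6)) - 162/(-157) = 0/(-3) - 162*(-1/157) = 0*(-1/3) + 162/157 = 0 + 162/157 = 162/157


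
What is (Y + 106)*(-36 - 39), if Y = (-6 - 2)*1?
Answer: -7350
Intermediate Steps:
Y = -8 (Y = -8*1 = -8)
(Y + 106)*(-36 - 39) = (-8 + 106)*(-36 - 39) = 98*(-75) = -7350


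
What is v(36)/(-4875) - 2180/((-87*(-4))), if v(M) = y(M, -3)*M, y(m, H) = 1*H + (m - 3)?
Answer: -183389/28275 ≈ -6.4859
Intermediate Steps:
y(m, H) = -3 + H + m (y(m, H) = H + (-3 + m) = -3 + H + m)
v(M) = M*(-6 + M) (v(M) = (-3 - 3 + M)*M = (-6 + M)*M = M*(-6 + M))
v(36)/(-4875) - 2180/((-87*(-4))) = (36*(-6 + 36))/(-4875) - 2180/((-87*(-4))) = (36*30)*(-1/4875) - 2180/348 = 1080*(-1/4875) - 2180*1/348 = -72/325 - 545/87 = -183389/28275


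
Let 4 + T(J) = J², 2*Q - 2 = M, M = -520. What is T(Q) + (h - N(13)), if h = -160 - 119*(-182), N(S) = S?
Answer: 88562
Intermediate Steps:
Q = -259 (Q = 1 + (½)*(-520) = 1 - 260 = -259)
h = 21498 (h = -160 + 21658 = 21498)
T(J) = -4 + J²
T(Q) + (h - N(13)) = (-4 + (-259)²) + (21498 - 1*13) = (-4 + 67081) + (21498 - 13) = 67077 + 21485 = 88562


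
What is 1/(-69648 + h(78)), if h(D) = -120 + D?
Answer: -1/69690 ≈ -1.4349e-5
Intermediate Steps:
1/(-69648 + h(78)) = 1/(-69648 + (-120 + 78)) = 1/(-69648 - 42) = 1/(-69690) = -1/69690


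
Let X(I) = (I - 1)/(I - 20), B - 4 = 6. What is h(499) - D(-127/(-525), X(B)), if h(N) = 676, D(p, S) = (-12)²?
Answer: 532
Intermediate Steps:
B = 10 (B = 4 + 6 = 10)
X(I) = (-1 + I)/(-20 + I)
D(p, S) = 144
h(499) - D(-127/(-525), X(B)) = 676 - 1*144 = 676 - 144 = 532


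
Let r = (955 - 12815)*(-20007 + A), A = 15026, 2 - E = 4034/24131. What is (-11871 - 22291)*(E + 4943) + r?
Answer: -2650807702822/24131 ≈ -1.0985e+8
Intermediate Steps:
E = 44228/24131 (E = 2 - 4034/24131 = 44228/24131 ≈ 1.8328)
r = 59074660 (r = (955 - 12815)*(-20007 + 15026) = -11860*(-4981) = 59074660)
(-11871 - 22291)*(E + 4943) + r = (-11871 - 22291)*(44228/24131 + 4943) + 59074660 = -34162*119323761/24131 + 59074660 = -4076338323282/24131 + 59074660 = -2650807702822/24131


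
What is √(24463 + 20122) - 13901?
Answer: -13901 + √44585 ≈ -13690.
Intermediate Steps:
√(24463 + 20122) - 13901 = √44585 - 13901 = -13901 + √44585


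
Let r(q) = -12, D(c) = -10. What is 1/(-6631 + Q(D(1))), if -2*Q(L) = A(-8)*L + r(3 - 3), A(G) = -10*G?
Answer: -1/6225 ≈ -0.00016064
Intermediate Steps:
Q(L) = 6 - 40*L (Q(L) = -((-10*(-8))*L - 12)/2 = -(80*L - 12)/2 = -(-12 + 80*L)/2 = 6 - 40*L)
1/(-6631 + Q(D(1))) = 1/(-6631 + (6 - 40*(-10))) = 1/(-6631 + (6 + 400)) = 1/(-6631 + 406) = 1/(-6225) = -1/6225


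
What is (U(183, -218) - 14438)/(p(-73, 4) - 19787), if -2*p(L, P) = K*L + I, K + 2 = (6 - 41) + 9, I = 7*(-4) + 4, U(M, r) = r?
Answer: 14656/20797 ≈ 0.70472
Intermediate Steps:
I = -24 (I = -28 + 4 = -24)
K = -28 (K = -2 + ((6 - 41) + 9) = -2 + (-35 + 9) = -2 - 26 = -28)
p(L, P) = 12 + 14*L (p(L, P) = -(-28*L - 24)/2 = -(-24 - 28*L)/2 = 12 + 14*L)
(U(183, -218) - 14438)/(p(-73, 4) - 19787) = (-218 - 14438)/((12 + 14*(-73)) - 19787) = -14656/((12 - 1022) - 19787) = -14656/(-1010 - 19787) = -14656/(-20797) = -14656*(-1/20797) = 14656/20797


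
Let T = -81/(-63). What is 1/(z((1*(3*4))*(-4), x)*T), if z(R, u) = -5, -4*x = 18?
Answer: -7/45 ≈ -0.15556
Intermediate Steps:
x = -9/2 (x = -¼*18 = -9/2 ≈ -4.5000)
T = 9/7 (T = -81*(-1/63) = 9/7 ≈ 1.2857)
1/(z((1*(3*4))*(-4), x)*T) = 1/(-5*9/7) = 1/(-45/7) = -7/45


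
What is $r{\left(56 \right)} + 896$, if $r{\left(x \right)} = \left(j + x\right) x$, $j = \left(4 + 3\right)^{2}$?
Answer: $6776$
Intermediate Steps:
$j = 49$ ($j = 7^{2} = 49$)
$r{\left(x \right)} = x \left(49 + x\right)$ ($r{\left(x \right)} = \left(49 + x\right) x = x \left(49 + x\right)$)
$r{\left(56 \right)} + 896 = 56 \left(49 + 56\right) + 896 = 56 \cdot 105 + 896 = 5880 + 896 = 6776$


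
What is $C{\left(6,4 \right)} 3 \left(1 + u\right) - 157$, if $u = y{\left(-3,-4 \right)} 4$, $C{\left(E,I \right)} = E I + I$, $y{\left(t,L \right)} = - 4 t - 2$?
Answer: $3287$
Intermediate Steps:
$y{\left(t,L \right)} = -2 - 4 t$
$C{\left(E,I \right)} = I + E I$
$u = 40$ ($u = \left(-2 - -12\right) 4 = \left(-2 + 12\right) 4 = 10 \cdot 4 = 40$)
$C{\left(6,4 \right)} 3 \left(1 + u\right) - 157 = 4 \left(1 + 6\right) 3 \left(1 + 40\right) - 157 = 4 \cdot 7 \cdot 3 \cdot 41 - 157 = 28 \cdot 123 - 157 = 3444 - 157 = 3287$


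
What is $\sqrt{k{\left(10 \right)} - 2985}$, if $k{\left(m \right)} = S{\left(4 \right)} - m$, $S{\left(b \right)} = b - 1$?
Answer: $4 i \sqrt{187} \approx 54.699 i$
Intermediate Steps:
$S{\left(b \right)} = -1 + b$ ($S{\left(b \right)} = b - 1 = -1 + b$)
$k{\left(m \right)} = 3 - m$ ($k{\left(m \right)} = \left(-1 + 4\right) - m = 3 - m$)
$\sqrt{k{\left(10 \right)} - 2985} = \sqrt{\left(3 - 10\right) - 2985} = \sqrt{-7 - 2985} = \sqrt{-2992} = 4 i \sqrt{187}$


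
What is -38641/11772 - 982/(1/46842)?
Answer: -541498430209/11772 ≈ -4.5999e+7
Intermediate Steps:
-38641/11772 - 982/(1/46842) = -38641*1/11772 - 982/1/46842 = -38641/11772 - 982*46842 = -38641/11772 - 45998844 = -541498430209/11772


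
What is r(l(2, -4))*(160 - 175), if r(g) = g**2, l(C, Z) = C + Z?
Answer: -60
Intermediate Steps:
r(l(2, -4))*(160 - 175) = (2 - 4)**2*(160 - 175) = (-2)**2*(-15) = 4*(-15) = -60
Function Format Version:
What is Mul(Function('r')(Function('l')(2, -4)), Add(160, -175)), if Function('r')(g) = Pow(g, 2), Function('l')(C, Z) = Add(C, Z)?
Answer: -60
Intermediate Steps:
Mul(Function('r')(Function('l')(2, -4)), Add(160, -175)) = Mul(Pow(Add(2, -4), 2), Add(160, -175)) = Mul(Pow(-2, 2), -15) = Mul(4, -15) = -60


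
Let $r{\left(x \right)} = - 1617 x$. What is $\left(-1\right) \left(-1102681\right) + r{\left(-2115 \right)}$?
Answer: $4522636$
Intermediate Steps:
$\left(-1\right) \left(-1102681\right) + r{\left(-2115 \right)} = \left(-1\right) \left(-1102681\right) - -3419955 = 1102681 + 3419955 = 4522636$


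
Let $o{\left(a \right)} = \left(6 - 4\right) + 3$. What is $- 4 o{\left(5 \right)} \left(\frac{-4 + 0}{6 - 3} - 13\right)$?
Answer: $\frac{860}{3} \approx 286.67$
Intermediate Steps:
$o{\left(a \right)} = 5$ ($o{\left(a \right)} = 2 + 3 = 5$)
$- 4 o{\left(5 \right)} \left(\frac{-4 + 0}{6 - 3} - 13\right) = \left(-4\right) 5 \left(\frac{-4 + 0}{6 - 3} - 13\right) = - 20 \left(- \frac{4}{3} - 13\right) = \left(-20\right) \left(- \frac{43}{3}\right) = \frac{860}{3}$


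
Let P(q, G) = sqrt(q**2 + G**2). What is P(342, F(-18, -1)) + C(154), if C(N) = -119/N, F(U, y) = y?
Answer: -17/22 + sqrt(116965) ≈ 341.23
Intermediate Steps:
P(q, G) = sqrt(G**2 + q**2)
P(342, F(-18, -1)) + C(154) = sqrt((-1)**2 + 342**2) - 119/154 = sqrt(1 + 116964) - 119*1/154 = sqrt(116965) - 17/22 = -17/22 + sqrt(116965)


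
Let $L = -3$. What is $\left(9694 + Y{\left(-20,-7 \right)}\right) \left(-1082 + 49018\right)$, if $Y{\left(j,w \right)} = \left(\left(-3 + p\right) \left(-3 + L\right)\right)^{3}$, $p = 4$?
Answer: $454337408$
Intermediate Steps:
$Y{\left(j,w \right)} = -216$ ($Y{\left(j,w \right)} = \left(\left(-3 + 4\right) \left(-3 - 3\right)\right)^{3} = \left(1 \left(-6\right)\right)^{3} = \left(-6\right)^{3} = -216$)
$\left(9694 + Y{\left(-20,-7 \right)}\right) \left(-1082 + 49018\right) = \left(9694 - 216\right) \left(-1082 + 49018\right) = 9478 \cdot 47936 = 454337408$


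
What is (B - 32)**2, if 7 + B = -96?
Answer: 18225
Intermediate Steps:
B = -103 (B = -7 - 96 = -103)
(B - 32)**2 = (-103 - 32)**2 = (-135)**2 = 18225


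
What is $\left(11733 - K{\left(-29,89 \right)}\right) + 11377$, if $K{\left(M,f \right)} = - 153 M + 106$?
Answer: $18567$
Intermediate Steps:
$K{\left(M,f \right)} = 106 - 153 M$
$\left(11733 - K{\left(-29,89 \right)}\right) + 11377 = \left(11733 - \left(106 - -4437\right)\right) + 11377 = \left(11733 - \left(106 + 4437\right)\right) + 11377 = \left(11733 - 4543\right) + 11377 = 7190 + 11377 = 18567$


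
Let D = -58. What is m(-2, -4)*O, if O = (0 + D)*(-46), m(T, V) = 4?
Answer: 10672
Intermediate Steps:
O = 2668 (O = (0 - 58)*(-46) = -58*(-46) = 2668)
m(-2, -4)*O = 4*2668 = 10672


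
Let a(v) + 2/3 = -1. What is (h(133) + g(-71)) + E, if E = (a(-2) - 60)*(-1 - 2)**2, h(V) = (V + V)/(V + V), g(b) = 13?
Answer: -541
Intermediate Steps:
a(v) = -5/3 (a(v) = -2/3 - 1 = -5/3)
h(V) = 1 (h(V) = (2*V)/((2*V)) = (2*V)*(1/(2*V)) = 1)
E = -555 (E = (-5/3 - 60)*(-1 - 2)**2 = -185/3*(-3)**2 = -185/3*9 = -555)
(h(133) + g(-71)) + E = (1 + 13) - 555 = 14 - 555 = -541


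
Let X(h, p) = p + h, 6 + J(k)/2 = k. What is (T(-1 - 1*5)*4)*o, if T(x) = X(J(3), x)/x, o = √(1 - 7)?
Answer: 8*I*√6 ≈ 19.596*I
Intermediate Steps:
J(k) = -12 + 2*k
X(h, p) = h + p
o = I*√6 (o = √(-6) = I*√6 ≈ 2.4495*I)
T(x) = (-6 + x)/x (T(x) = ((-12 + 2*3) + x)/x = ((-12 + 6) + x)/x = (-6 + x)/x)
(T(-1 - 1*5)*4)*o = (((-6 + (-1 - 1*5))/(-1 - 1*5))*4)*(I*√6) = (((-6 + (-1 - 5))/(-1 - 5))*4)*(I*√6) = (((-6 - 6)/(-6))*4)*(I*√6) = (-⅙*(-12)*4)*(I*√6) = (2*4)*(I*√6) = 8*(I*√6) = 8*I*√6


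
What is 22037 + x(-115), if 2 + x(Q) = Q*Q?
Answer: 35260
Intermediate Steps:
x(Q) = -2 + Q² (x(Q) = -2 + Q*Q = -2 + Q²)
22037 + x(-115) = 22037 + (-2 + (-115)²) = 22037 + (-2 + 13225) = 22037 + 13223 = 35260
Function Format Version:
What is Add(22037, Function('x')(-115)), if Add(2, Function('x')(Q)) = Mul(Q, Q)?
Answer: 35260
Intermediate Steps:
Function('x')(Q) = Add(-2, Pow(Q, 2)) (Function('x')(Q) = Add(-2, Mul(Q, Q)) = Add(-2, Pow(Q, 2)))
Add(22037, Function('x')(-115)) = Add(22037, Add(-2, Pow(-115, 2))) = Add(22037, Add(-2, 13225)) = Add(22037, 13223) = 35260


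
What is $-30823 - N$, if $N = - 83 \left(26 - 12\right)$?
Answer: $-29661$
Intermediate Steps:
$N = -1162$ ($N = \left(-83\right) 14 = -1162$)
$-30823 - N = -30823 - -1162 = -30823 + 1162 = -29661$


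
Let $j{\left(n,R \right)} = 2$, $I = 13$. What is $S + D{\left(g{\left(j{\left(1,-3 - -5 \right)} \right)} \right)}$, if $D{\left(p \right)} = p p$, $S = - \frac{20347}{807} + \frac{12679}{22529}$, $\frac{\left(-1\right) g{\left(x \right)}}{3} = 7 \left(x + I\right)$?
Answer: $\frac{1803551934565}{18180903} \approx 99200.0$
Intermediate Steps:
$g{\left(x \right)} = -273 - 21 x$ ($g{\left(x \right)} = - 3 \cdot 7 \left(x + 13\right) = - 3 \cdot 7 \left(13 + x\right) = - 3 \left(91 + 7 x\right) = -273 - 21 x$)
$S = - \frac{448165610}{18180903}$ ($S = \left(-20347\right) \frac{1}{807} + 12679 \cdot \frac{1}{22529} = - \frac{20347}{807} + \frac{12679}{22529} = - \frac{448165610}{18180903} \approx -24.65$)
$D{\left(p \right)} = p^{2}$
$S + D{\left(g{\left(j{\left(1,-3 - -5 \right)} \right)} \right)} = - \frac{448165610}{18180903} + \left(-273 - 42\right)^{2} = - \frac{448165610}{18180903} + \left(-315\right)^{2} = - \frac{448165610}{18180903} + 99225 = \frac{1803551934565}{18180903}$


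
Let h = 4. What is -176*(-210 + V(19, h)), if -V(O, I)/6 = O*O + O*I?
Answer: 498432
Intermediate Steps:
V(O, I) = -6*O² - 6*I*O (V(O, I) = -6*(O*O + O*I) = -6*(O² + I*O) = -6*O² - 6*I*O)
-176*(-210 + V(19, h)) = -176*(-210 - 6*19*(4 + 19)) = -176*(-210 - 6*19*23) = -176*(-210 - 2622) = -176*(-2832) = 498432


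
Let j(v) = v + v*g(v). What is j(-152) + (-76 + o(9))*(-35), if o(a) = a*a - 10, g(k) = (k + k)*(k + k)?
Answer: -14047209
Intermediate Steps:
g(k) = 4*k² (g(k) = (2*k)*(2*k) = 4*k²)
o(a) = -10 + a² (o(a) = a² - 10 = -10 + a²)
j(v) = v + 4*v³ (j(v) = v + v*(4*v²) = v + 4*v³)
j(-152) + (-76 + o(9))*(-35) = (-152 + 4*(-152)³) + (-76 + (-10 + 9²))*(-35) = (-152 + 4*(-3511808)) + (-76 + (-10 + 81))*(-35) = (-152 - 14047232) + (-76 + 71)*(-35) = -14047384 - 5*(-35) = -14047384 + 175 = -14047209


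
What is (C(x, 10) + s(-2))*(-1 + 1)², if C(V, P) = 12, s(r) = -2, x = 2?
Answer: 0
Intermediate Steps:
(C(x, 10) + s(-2))*(-1 + 1)² = (12 - 2)*(-1 + 1)² = 10*0² = 10*0 = 0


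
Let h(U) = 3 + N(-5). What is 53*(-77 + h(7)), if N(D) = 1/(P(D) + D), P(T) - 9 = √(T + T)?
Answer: 53*(-74*√10 + 295*I)/(√10 - 4*I) ≈ -3913.8 - 6.4462*I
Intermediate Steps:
P(T) = 9 + √2*√T (P(T) = 9 + √(T + T) = 9 + √(2*T) = 9 + √2*√T)
N(D) = 1/(9 + D + √2*√D) (N(D) = 1/((9 + √2*√D) + D) = 1/(9 + D + √2*√D))
h(U) = 3 + 1/(4 + I*√10) (h(U) = 3 + 1/(9 - 5 + √2*√(-5)) = 3 + 1/(9 - 5 + √2*(I*√5)) = 3 + 1/(9 - 5 + I*√10) = 3 + 1/(4 + I*√10))
53*(-77 + h(7)) = 53*(-77 + (41/13 - I*√10/26)) = 53*(-960/13 - I*√10/26) = -50880/13 - 53*I*√10/26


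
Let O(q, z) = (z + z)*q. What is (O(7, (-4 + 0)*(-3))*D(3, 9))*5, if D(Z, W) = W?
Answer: 7560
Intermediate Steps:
O(q, z) = 2*q*z (O(q, z) = (2*z)*q = 2*q*z)
(O(7, (-4 + 0)*(-3))*D(3, 9))*5 = ((2*7*((-4 + 0)*(-3)))*9)*5 = ((2*7*(-4*(-3)))*9)*5 = ((2*7*12)*9)*5 = (168*9)*5 = 1512*5 = 7560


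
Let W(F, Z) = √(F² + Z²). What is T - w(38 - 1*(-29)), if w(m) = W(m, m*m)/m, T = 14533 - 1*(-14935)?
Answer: 29468 - √4490 ≈ 29401.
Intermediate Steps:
T = 29468 (T = 14533 + 14935 = 29468)
w(m) = √(m² + m⁴)/m (w(m) = √(m² + (m*m)²)/m = √(m² + (m²)²)/m = √(m² + m⁴)/m)
T - w(38 - 1*(-29)) = 29468 - √((38 - 1*(-29))² + (38 - 1*(-29))⁴)/(38 - 1*(-29)) = 29468 - √((38 + 29)² + (38 + 29)⁴)/(38 + 29) = 29468 - √(67² + 67⁴)/67 = 29468 - √(4489 + 20151121)/67 = 29468 - √20155610/67 = 29468 - 67*√4490/67 = 29468 - √4490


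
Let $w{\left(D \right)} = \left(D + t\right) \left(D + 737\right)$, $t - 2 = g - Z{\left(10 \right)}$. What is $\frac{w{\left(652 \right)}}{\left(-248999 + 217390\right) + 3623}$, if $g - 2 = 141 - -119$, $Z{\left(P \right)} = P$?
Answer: $- \frac{629217}{13993} \approx -44.967$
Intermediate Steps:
$g = 262$ ($g = 2 + \left(141 - -119\right) = 2 + \left(141 + 119\right) = 2 + 260 = 262$)
$t = 254$ ($t = 2 + \left(262 - 10\right) = 2 + 252 = 254$)
$w{\left(D \right)} = \left(254 + D\right) \left(737 + D\right)$ ($w{\left(D \right)} = \left(D + 254\right) \left(D + 737\right) = \left(254 + D\right) \left(737 + D\right)$)
$\frac{w{\left(652 \right)}}{\left(-248999 + 217390\right) + 3623} = \frac{187198 + 652^{2} + 991 \cdot 652}{\left(-248999 + 217390\right) + 3623} = \frac{187198 + 425104 + 646132}{-31609 + 3623} = \frac{1258434}{-27986} = 1258434 \left(- \frac{1}{27986}\right) = - \frac{629217}{13993}$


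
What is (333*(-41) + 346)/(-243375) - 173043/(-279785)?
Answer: 833407984/1238048625 ≈ 0.67316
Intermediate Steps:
(333*(-41) + 346)/(-243375) - 173043/(-279785) = (-13653 + 346)*(-1/243375) - 173043*(-1/279785) = -13307*(-1/243375) + 173043/279785 = 13307/243375 + 173043/279785 = 833407984/1238048625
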